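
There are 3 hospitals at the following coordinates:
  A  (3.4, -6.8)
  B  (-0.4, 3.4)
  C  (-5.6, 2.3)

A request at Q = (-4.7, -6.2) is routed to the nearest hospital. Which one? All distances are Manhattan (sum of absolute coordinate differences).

d(Q,A) = |-4.7−3.4| + |-6.2−(-6.8)| = 8.1 + 0.6 = 8.7
d(Q,B) = |-4.7−(-0.4)| + |-6.2−3.4| = 4.3 + 9.6 = 13.9
d(Q,C) = |-4.7−(-5.6)| + |-6.2−2.3| = 0.9 + 8.5 = 9.4
The smallest is to A, so Q lies in the Voronoi region of A.

A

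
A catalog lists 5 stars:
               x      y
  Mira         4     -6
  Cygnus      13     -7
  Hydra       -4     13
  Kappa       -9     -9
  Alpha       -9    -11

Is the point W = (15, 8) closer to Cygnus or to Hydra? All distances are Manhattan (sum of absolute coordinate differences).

d(W, Cygnus) = |15−13| + |8−(-7)| = 2 + 15 = 17
d(W, Hydra) = |15−(-4)| + |8−13| = 19 + 5 = 24
17 < 24, so Cygnus is closer.

Cygnus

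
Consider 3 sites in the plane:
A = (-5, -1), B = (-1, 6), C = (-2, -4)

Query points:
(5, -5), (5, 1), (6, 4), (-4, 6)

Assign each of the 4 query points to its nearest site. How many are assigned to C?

1

(5, -5) — d² to each: A:116, B:157, C:50 → nearest is C
(5, 1) — d² to each: A:104, B:61, C:74 → nearest is B
(6, 4) — d² to each: A:146, B:53, C:128 → nearest is B
(-4, 6) — d² to each: A:50, B:9, C:104 → nearest is B
1 of the 4 points has C as nearest.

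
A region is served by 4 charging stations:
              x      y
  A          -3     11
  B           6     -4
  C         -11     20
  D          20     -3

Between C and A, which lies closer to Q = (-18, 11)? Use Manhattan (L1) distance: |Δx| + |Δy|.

d(Q,C) = |-18−(-11)| + |11−20| = 7 + 9 = 16
d(Q,A) = |-18−(-3)| + |11−11| = 15 + 0 = 15
16 > 15, so A is closer.

A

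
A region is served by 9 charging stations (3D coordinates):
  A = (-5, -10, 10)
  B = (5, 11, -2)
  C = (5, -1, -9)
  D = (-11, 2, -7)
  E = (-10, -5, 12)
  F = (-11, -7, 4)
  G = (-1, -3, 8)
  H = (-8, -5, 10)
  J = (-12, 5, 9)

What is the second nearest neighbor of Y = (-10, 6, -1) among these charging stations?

Compare squared distances (the ordering matches that of the actual distances):
|YA|² = (-10−(-5))² + (6−(-10))² + (-1−10)² = 25 + 256 + 121 = 402
|YB|² = (-10−5)² + (6−11)² + (-1−(-2))² = 225 + 25 + 1 = 251
|YC|² = (-10−5)² + (6−(-1))² + (-1−(-9))² = 225 + 49 + 64 = 338
|YD|² = (-10−(-11))² + (6−2)² + (-1−(-7))² = 1 + 16 + 36 = 53
|YE|² = (-10−(-10))² + (6−(-5))² + (-1−12)² = 0 + 121 + 169 = 290
|YF|² = (-10−(-11))² + (6−(-7))² + (-1−4)² = 1 + 169 + 25 = 195
|YG|² = (-10−(-1))² + (6−(-3))² + (-1−8)² = 81 + 81 + 81 = 243
|YH|² = (-10−(-8))² + (6−(-5))² + (-1−10)² = 4 + 121 + 121 = 246
|YJ|² = (-10−(-12))² + (6−5)² + (-1−9)² = 4 + 1 + 100 = 105
Sorted ascending: D, J, F, … — the second-nearest is J.

J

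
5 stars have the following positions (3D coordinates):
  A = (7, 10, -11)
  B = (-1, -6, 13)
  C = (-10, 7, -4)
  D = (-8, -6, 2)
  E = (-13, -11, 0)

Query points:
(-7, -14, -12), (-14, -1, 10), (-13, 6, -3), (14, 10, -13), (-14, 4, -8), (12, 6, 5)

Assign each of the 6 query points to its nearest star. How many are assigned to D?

1

(-7, -14, -12) — d² to each: A:773, B:725, C:514, D:261, E:189 → nearest is E
(-14, -1, 10) — d² to each: A:1003, B:203, C:276, D:125, E:201 → nearest is D
(-13, 6, -3) — d² to each: A:480, B:544, C:11, D:194, E:298 → nearest is C
(14, 10, -13) — d² to each: A:53, B:1157, C:666, D:965, E:1339 → nearest is A
(-14, 4, -8) — d² to each: A:486, B:710, C:41, D:236, E:290 → nearest is C
(12, 6, 5) — d² to each: A:297, B:377, C:566, D:553, E:939 → nearest is A
1 of the 6 points has D as nearest.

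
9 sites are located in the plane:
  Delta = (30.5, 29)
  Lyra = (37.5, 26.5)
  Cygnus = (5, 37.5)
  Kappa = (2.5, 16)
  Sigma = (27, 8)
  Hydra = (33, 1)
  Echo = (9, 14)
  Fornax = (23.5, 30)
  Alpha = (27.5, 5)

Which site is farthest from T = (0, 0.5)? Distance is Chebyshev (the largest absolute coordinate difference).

Lyra

d(T, Delta) = max(30.5, 28.5) = 30.5
d(T, Lyra) = max(37.5, 26) = 37.5
d(T, Cygnus) = max(5, 37) = 37
d(T, Kappa) = max(2.5, 15.5) = 15.5
d(T, Sigma) = max(27, 7.5) = 27
d(T, Hydra) = max(33, 0.5) = 33
d(T, Echo) = max(9, 13.5) = 13.5
d(T, Fornax) = max(23.5, 29.5) = 29.5
d(T, Alpha) = max(27.5, 4.5) = 27.5
The largest is to Lyra.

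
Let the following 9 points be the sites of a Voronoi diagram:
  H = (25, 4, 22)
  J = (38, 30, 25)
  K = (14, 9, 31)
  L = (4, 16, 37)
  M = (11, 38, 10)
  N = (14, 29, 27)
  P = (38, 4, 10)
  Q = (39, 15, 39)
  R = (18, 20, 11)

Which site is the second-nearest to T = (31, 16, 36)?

K

Squared Euclidean distances:
|TH|² = (31−25)² + (16−4)² + (36−22)² = 36 + 144 + 196 = 376
|TJ|² = (31−38)² + (16−30)² + (36−25)² = 49 + 196 + 121 = 366
|TK|² = (31−14)² + (16−9)² + (36−31)² = 289 + 49 + 25 = 363
|TL|² = (31−4)² + (16−16)² + (36−37)² = 729 + 0 + 1 = 730
|TM|² = (31−11)² + (16−38)² + (36−10)² = 400 + 484 + 676 = 1560
|TN|² = (31−14)² + (16−29)² + (36−27)² = 289 + 169 + 81 = 539
|TP|² = (31−38)² + (16−4)² + (36−10)² = 49 + 144 + 676 = 869
|TQ|² = (31−39)² + (16−15)² + (36−39)² = 64 + 1 + 9 = 74
|TR|² = (31−18)² + (16−20)² + (36−11)² = 169 + 16 + 625 = 810
Sorted ascending: Q, K, J, … — the second-nearest is K.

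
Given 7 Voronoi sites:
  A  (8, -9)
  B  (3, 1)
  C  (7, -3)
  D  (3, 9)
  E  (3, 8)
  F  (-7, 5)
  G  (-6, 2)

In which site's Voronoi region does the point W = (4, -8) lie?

Since √ is increasing, it suffices to compare squared distances:
|WA|² = (4−8)² + (-8−(-9))² = 16 + 1 = 17
|WB|² = (4−3)² + (-8−1)² = 1 + 81 = 82
|WC|² = (4−7)² + (-8−(-3))² = 9 + 25 = 34
|WD|² = (4−3)² + (-8−9)² = 1 + 289 = 290
|WE|² = (4−3)² + (-8−8)² = 1 + 256 = 257
|WF|² = (4−(-7))² + (-8−5)² = 121 + 169 = 290
|WG|² = (4−(-6))² + (-8−2)² = 100 + 100 = 200
A is nearest.

A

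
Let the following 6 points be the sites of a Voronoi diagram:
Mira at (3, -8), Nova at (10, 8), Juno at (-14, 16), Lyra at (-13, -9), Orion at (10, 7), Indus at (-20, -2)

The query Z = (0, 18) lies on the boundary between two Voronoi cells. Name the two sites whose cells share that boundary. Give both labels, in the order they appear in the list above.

Nova and Juno

Squared distances from Z to each site:
d²(Z, Mira) = (0−3)² + (18−(-8))² = 9 + 676 = 685
d²(Z, Nova) = (0−10)² + (18−8)² = 100 + 100 = 200
d²(Z, Juno) = (0−(-14))² + (18−16)² = 196 + 4 = 200
d²(Z, Lyra) = (0−(-13))² + (18−(-9))² = 169 + 729 = 898
d²(Z, Orion) = (0−10)² + (18−7)² = 100 + 121 = 221
d²(Z, Indus) = (0−(-20))² + (18−(-2))² = 400 + 400 = 800
Z is equidistant from Nova and Juno (both at squared distance 200), and every other site is strictly farther — so Z lies on the Nova–Juno Voronoi edge.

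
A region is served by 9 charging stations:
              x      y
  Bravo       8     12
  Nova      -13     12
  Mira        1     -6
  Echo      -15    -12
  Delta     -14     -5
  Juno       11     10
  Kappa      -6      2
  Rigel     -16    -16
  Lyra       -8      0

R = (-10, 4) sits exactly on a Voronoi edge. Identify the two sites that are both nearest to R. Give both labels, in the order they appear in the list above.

Kappa and Lyra

Squared distances from R to each site:
d²(R, Bravo) = 324 + 64 = 388
d²(R, Nova) = 9 + 64 = 73
d²(R, Mira) = 121 + 100 = 221
d²(R, Echo) = 25 + 256 = 281
d²(R, Delta) = 16 + 81 = 97
d²(R, Juno) = 441 + 36 = 477
d²(R, Kappa) = 16 + 4 = 20
d²(R, Rigel) = 36 + 400 = 436
d²(R, Lyra) = 4 + 16 = 20
R is equidistant from Kappa and Lyra (both at squared distance 20), and every other site is strictly farther — so R lies on the Kappa–Lyra Voronoi edge.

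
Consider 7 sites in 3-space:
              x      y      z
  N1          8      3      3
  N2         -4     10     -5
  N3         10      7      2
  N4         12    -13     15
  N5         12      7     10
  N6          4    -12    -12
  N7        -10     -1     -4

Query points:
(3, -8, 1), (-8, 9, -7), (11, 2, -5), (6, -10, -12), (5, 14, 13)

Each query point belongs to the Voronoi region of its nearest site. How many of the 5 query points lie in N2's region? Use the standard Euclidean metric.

1

(3, -8, 1) — d² to each: N1:150, N2:409, N3:275, N4:302, N5:387, N6:186, N7:243 → nearest is N1
(-8, 9, -7) — d² to each: N1:392, N2:21, N3:409, N4:1368, N5:693, N6:610, N7:113 → nearest is N2
(11, 2, -5) — d² to each: N1:74, N2:289, N3:75, N4:626, N5:251, N6:294, N7:451 → nearest is N1
(6, -10, -12) — d² to each: N1:398, N2:549, N3:501, N4:774, N5:809, N6:8, N7:401 → nearest is N6
(5, 14, 13) — d² to each: N1:230, N2:421, N3:195, N4:782, N5:107, N6:1302, N7:739 → nearest is N5
1 of the 5 points has N2 as nearest.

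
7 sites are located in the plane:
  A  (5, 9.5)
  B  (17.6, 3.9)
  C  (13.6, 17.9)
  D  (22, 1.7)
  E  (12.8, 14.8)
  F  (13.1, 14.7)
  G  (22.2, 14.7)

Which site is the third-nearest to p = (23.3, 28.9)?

F

Compare squared distances (the ordering matches that of the actual distances):
|pA|² = (23.3−5)² + (28.9−9.5)² = 334.89 + 376.36 = 711.25
|pB|² = (23.3−17.6)² + (28.9−3.9)² = 32.49 + 625 = 657.49
|pC|² = (23.3−13.6)² + (28.9−17.9)² = 94.09 + 121 = 215.09
|pD|² = (23.3−22)² + (28.9−1.7)² = 1.69 + 739.84 = 741.53
|pE|² = (23.3−12.8)² + (28.9−14.8)² = 110.25 + 198.81 = 309.06
|pF|² = (23.3−13.1)² + (28.9−14.7)² = 104.04 + 201.64 = 305.68
|pG|² = (23.3−22.2)² + (28.9−14.7)² = 1.21 + 201.64 = 202.85
Sorted ascending: G, C, F, E, … — the third-nearest is F.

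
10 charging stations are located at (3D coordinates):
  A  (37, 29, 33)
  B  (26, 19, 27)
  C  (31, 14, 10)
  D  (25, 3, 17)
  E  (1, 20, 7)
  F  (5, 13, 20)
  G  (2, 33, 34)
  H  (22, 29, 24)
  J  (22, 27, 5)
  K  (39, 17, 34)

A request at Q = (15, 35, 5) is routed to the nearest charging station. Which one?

J

Squared Euclidean distances:
|QA|² = (15−37)² + (35−29)² + (5−33)² = 484 + 36 + 784 = 1304
|QB|² = (15−26)² + (35−19)² + (5−27)² = 121 + 256 + 484 = 861
|QC|² = (15−31)² + (35−14)² + (5−10)² = 256 + 441 + 25 = 722
|QD|² = (15−25)² + (35−3)² + (5−17)² = 100 + 1024 + 144 = 1268
|QE|² = (15−1)² + (35−20)² + (5−7)² = 196 + 225 + 4 = 425
|QF|² = (15−5)² + (35−13)² + (5−20)² = 100 + 484 + 225 = 809
|QG|² = (15−2)² + (35−33)² + (5−34)² = 169 + 4 + 841 = 1014
|QH|² = (15−22)² + (35−29)² + (5−24)² = 49 + 36 + 361 = 446
|QJ|² = (15−22)² + (35−27)² + (5−5)² = 49 + 64 + 0 = 113
|QK|² = (15−39)² + (35−17)² + (5−34)² = 576 + 324 + 841 = 1741
The smallest is to J, so Q lies in the Voronoi region of J.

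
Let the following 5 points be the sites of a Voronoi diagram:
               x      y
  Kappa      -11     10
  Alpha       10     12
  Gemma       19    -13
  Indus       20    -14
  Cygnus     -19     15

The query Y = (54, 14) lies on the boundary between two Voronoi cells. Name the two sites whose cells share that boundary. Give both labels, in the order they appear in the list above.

Alpha and Indus

Squared distances from Y to each site:
d²(Y, Kappa) = (54−(-11))² + (14−10)² = 4225 + 16 = 4241
d²(Y, Alpha) = (54−10)² + (14−12)² = 1936 + 4 = 1940
d²(Y, Gemma) = (54−19)² + (14−(-13))² = 1225 + 729 = 1954
d²(Y, Indus) = (54−20)² + (14−(-14))² = 1156 + 784 = 1940
d²(Y, Cygnus) = (54−(-19))² + (14−15)² = 5329 + 1 = 5330
Y is equidistant from Alpha and Indus (both at squared distance 1940), and every other site is strictly farther — so Y lies on the Alpha–Indus Voronoi edge.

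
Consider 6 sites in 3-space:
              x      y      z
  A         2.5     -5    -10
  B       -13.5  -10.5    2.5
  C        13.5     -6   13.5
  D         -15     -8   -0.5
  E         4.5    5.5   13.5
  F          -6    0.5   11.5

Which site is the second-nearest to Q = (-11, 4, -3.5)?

Compare squared distances (the ordering matches that of the actual distances):
|QA|² = (-11−2.5)² + (4−(-5))² + (-3.5−(-10))² = 182.25 + 81 + 42.25 = 305.5
|QB|² = (-11−(-13.5))² + (4−(-10.5))² + (-3.5−2.5)² = 6.25 + 210.25 + 36 = 252.5
|QC|² = (-11−13.5)² + (4−(-6))² + (-3.5−13.5)² = 600.25 + 100 + 289 = 989.25
|QD|² = (-11−(-15))² + (4−(-8))² + (-3.5−(-0.5))² = 16 + 144 + 9 = 169
|QE|² = (-11−4.5)² + (4−5.5)² + (-3.5−13.5)² = 240.25 + 2.25 + 289 = 531.5
|QF|² = (-11−(-6))² + (4−0.5)² + (-3.5−11.5)² = 25 + 12.25 + 225 = 262.25
Sorted ascending: D, B, F, … — the second-nearest is B.

B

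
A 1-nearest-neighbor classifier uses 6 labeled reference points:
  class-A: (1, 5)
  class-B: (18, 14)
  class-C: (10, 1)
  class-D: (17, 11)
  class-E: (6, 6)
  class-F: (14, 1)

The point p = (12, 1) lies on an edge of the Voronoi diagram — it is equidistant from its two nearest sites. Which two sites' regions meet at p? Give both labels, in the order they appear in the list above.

Squared distances from p to each site:
d²(p, class-A) = (12−1)² + (1−5)² = 121 + 16 = 137
d²(p, class-B) = (12−18)² + (1−14)² = 36 + 169 = 205
d²(p, class-C) = (12−10)² + (1−1)² = 4 + 0 = 4
d²(p, class-D) = (12−17)² + (1−11)² = 25 + 100 = 125
d²(p, class-E) = (12−6)² + (1−6)² = 36 + 25 = 61
d²(p, class-F) = (12−14)² + (1−1)² = 4 + 0 = 4
p is equidistant from class-C and class-F (both at squared distance 4), and every other site is strictly farther — so p lies on the class-C–class-F Voronoi edge.

class-C and class-F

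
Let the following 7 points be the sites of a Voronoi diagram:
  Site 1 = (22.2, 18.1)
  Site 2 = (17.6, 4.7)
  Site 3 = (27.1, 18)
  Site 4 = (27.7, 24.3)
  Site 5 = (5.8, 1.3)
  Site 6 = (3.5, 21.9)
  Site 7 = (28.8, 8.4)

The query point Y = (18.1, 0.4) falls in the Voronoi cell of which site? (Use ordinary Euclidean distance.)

Compare squared distances (the ordering matches that of the actual distances):
d²(Y, Site 1) = (18.1−22.2)² + (0.4−18.1)² = 16.81 + 313.29 = 330.1
d²(Y, Site 2) = (18.1−17.6)² + (0.4−4.7)² = 0.25 + 18.49 = 18.74
d²(Y, Site 3) = (18.1−27.1)² + (0.4−18)² = 81 + 309.76 = 390.76
d²(Y, Site 4) = (18.1−27.7)² + (0.4−24.3)² = 92.16 + 571.21 = 663.37
d²(Y, Site 5) = (18.1−5.8)² + (0.4−1.3)² = 151.29 + 0.81 = 152.1
d²(Y, Site 6) = (18.1−3.5)² + (0.4−21.9)² = 213.16 + 462.25 = 675.41
d²(Y, Site 7) = (18.1−28.8)² + (0.4−8.4)² = 114.49 + 64 = 178.49
Site 2 is nearest.

Site 2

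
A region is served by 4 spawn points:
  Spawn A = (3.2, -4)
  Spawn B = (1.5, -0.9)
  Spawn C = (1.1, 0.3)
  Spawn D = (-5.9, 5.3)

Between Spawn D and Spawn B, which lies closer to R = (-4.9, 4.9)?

Compare squared distances:
d²(R, Spawn D) = (-4.9−(-5.9))² + (4.9−5.3)² = 1 + 0.16 = 1.16
d²(R, Spawn B) = (-4.9−1.5)² + (4.9−(-0.9))² = 40.96 + 33.64 = 74.6
1.16 < 74.6, so Spawn D is closer.

Spawn D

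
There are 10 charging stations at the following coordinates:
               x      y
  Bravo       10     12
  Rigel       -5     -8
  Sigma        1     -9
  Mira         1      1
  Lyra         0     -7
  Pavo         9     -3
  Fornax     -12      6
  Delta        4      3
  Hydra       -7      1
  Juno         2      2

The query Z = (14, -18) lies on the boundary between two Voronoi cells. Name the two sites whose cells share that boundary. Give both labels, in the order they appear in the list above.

Squared distances from Z to each site:
d²(Z, Bravo) = (14−10)² + (-18−12)² = 16 + 900 = 916
d²(Z, Rigel) = (14−(-5))² + (-18−(-8))² = 361 + 100 = 461
d²(Z, Sigma) = (14−1)² + (-18−(-9))² = 169 + 81 = 250
d²(Z, Mira) = (14−1)² + (-18−1)² = 169 + 361 = 530
d²(Z, Lyra) = (14−0)² + (-18−(-7))² = 196 + 121 = 317
d²(Z, Pavo) = (14−9)² + (-18−(-3))² = 25 + 225 = 250
d²(Z, Fornax) = (14−(-12))² + (-18−6)² = 676 + 576 = 1252
d²(Z, Delta) = (14−4)² + (-18−3)² = 100 + 441 = 541
d²(Z, Hydra) = (14−(-7))² + (-18−1)² = 441 + 361 = 802
d²(Z, Juno) = (14−2)² + (-18−2)² = 144 + 400 = 544
Z is equidistant from Sigma and Pavo (both at squared distance 250), and every other site is strictly farther — so Z lies on the Sigma–Pavo Voronoi edge.

Sigma and Pavo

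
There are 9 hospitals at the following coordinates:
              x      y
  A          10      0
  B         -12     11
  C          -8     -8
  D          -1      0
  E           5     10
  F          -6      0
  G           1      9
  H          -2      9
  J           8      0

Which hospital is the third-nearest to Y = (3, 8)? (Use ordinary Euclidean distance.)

Squared Euclidean distances:
|YA|² = (3−10)² + (8−0)² = 49 + 64 = 113
|YB|² = (3−(-12))² + (8−11)² = 225 + 9 = 234
|YC|² = (3−(-8))² + (8−(-8))² = 121 + 256 = 377
|YD|² = (3−(-1))² + (8−0)² = 16 + 64 = 80
|YE|² = (3−5)² + (8−10)² = 4 + 4 = 8
|YF|² = (3−(-6))² + (8−0)² = 81 + 64 = 145
|YG|² = (3−1)² + (8−9)² = 4 + 1 = 5
|YH|² = (3−(-2))² + (8−9)² = 25 + 1 = 26
|YJ|² = (3−8)² + (8−0)² = 25 + 64 = 89
Sorted ascending: G, E, H, D, … — the third-nearest is H.

H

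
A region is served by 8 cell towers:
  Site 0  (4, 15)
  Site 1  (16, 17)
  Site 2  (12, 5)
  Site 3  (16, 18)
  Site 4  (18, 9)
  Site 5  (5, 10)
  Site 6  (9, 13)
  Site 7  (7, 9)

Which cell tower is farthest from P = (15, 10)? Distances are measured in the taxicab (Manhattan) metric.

Site 0

d(P, Site 0) = 11 + 5 = 16
d(P, Site 1) = 1 + 7 = 8
d(P, Site 2) = 3 + 5 = 8
d(P, Site 3) = 1 + 8 = 9
d(P, Site 4) = 3 + 1 = 4
d(P, Site 5) = 10 + 0 = 10
d(P, Site 6) = 6 + 3 = 9
d(P, Site 7) = 8 + 1 = 9
The largest is to Site 0.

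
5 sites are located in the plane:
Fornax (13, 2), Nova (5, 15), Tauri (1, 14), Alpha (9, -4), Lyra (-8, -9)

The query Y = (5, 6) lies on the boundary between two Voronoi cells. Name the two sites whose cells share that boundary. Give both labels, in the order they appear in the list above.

Fornax and Tauri

Squared distances from Y to each site:
d²(Y, Fornax) = (5−13)² + (6−2)² = 64 + 16 = 80
d²(Y, Nova) = (5−5)² + (6−15)² = 0 + 81 = 81
d²(Y, Tauri) = (5−1)² + (6−14)² = 16 + 64 = 80
d²(Y, Alpha) = (5−9)² + (6−(-4))² = 16 + 100 = 116
d²(Y, Lyra) = (5−(-8))² + (6−(-9))² = 169 + 225 = 394
Y is equidistant from Fornax and Tauri (both at squared distance 80), and every other site is strictly farther — so Y lies on the Fornax–Tauri Voronoi edge.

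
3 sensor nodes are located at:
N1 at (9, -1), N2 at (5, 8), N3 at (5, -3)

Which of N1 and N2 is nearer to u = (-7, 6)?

Compare squared distances:
|uN1|² = (-7−9)² + (6−(-1))² = 256 + 49 = 305
|uN2|² = (-7−5)² + (6−8)² = 144 + 4 = 148
305 > 148, so N2 is closer.

N2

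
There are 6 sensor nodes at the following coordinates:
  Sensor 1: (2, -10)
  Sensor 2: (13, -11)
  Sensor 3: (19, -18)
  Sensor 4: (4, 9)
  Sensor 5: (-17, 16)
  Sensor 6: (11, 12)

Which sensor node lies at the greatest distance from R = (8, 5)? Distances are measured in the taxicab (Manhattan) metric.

d(R, Sensor 1) = 6 + 15 = 21
d(R, Sensor 2) = 5 + 16 = 21
d(R, Sensor 3) = 11 + 23 = 34
d(R, Sensor 4) = 4 + 4 = 8
d(R, Sensor 5) = 25 + 11 = 36
d(R, Sensor 6) = 3 + 7 = 10
The largest is to Sensor 5.

Sensor 5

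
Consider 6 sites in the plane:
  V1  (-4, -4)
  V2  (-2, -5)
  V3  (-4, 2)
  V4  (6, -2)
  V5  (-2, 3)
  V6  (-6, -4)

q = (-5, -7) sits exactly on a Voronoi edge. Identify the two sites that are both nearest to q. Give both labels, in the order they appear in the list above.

Squared distances from q to each site:
|qV1|² = (-5−(-4))² + (-7−(-4))² = 1 + 9 = 10
|qV2|² = (-5−(-2))² + (-7−(-5))² = 9 + 4 = 13
|qV3|² = (-5−(-4))² + (-7−2)² = 1 + 81 = 82
|qV4|² = (-5−6)² + (-7−(-2))² = 121 + 25 = 146
|qV5|² = (-5−(-2))² + (-7−3)² = 9 + 100 = 109
|qV6|² = (-5−(-6))² + (-7−(-4))² = 1 + 9 = 10
q is equidistant from V1 and V6 (both at squared distance 10), and every other site is strictly farther — so q lies on the V1–V6 Voronoi edge.

V1 and V6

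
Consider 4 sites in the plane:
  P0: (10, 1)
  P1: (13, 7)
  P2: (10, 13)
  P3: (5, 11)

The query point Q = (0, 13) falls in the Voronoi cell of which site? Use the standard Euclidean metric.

P3

Since √ is increasing, it suffices to compare squared distances:
|QP0|² = (0−10)² + (13−1)² = 100 + 144 = 244
|QP1|² = (0−13)² + (13−7)² = 169 + 36 = 205
|QP2|² = (0−10)² + (13−13)² = 100 + 0 = 100
|QP3|² = (0−5)² + (13−11)² = 25 + 4 = 29
P3 is nearest.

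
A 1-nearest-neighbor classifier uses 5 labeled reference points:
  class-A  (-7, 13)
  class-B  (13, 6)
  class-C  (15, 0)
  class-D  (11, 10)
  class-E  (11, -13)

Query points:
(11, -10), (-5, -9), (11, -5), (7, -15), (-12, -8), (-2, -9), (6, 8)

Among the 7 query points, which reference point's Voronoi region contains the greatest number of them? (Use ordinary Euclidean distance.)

(11, -10) — d² to each: class-A:853, class-B:260, class-C:116, class-D:400, class-E:9 → nearest is class-E
(-5, -9) — d² to each: class-A:488, class-B:549, class-C:481, class-D:617, class-E:272 → nearest is class-E
(11, -5) — d² to each: class-A:648, class-B:125, class-C:41, class-D:225, class-E:64 → nearest is class-C
(7, -15) — d² to each: class-A:980, class-B:477, class-C:289, class-D:641, class-E:20 → nearest is class-E
(-12, -8) — d² to each: class-A:466, class-B:821, class-C:793, class-D:853, class-E:554 → nearest is class-A
(-2, -9) — d² to each: class-A:509, class-B:450, class-C:370, class-D:530, class-E:185 → nearest is class-E
(6, 8) — d² to each: class-A:194, class-B:53, class-C:145, class-D:29, class-E:466 → nearest is class-D
Tally — class-A:1, class-C:1, class-D:1, class-E:4. class-E captures the most (4).

class-E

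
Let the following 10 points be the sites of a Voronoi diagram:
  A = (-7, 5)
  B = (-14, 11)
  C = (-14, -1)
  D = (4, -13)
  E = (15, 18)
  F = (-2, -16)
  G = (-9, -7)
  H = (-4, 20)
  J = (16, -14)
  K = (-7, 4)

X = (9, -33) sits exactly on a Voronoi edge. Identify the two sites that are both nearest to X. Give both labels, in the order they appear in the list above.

Squared distances from X to each site:
|XA|² = (9−(-7))² + (-33−5)² = 256 + 1444 = 1700
|XB|² = (9−(-14))² + (-33−11)² = 529 + 1936 = 2465
|XC|² = (9−(-14))² + (-33−(-1))² = 529 + 1024 = 1553
|XD|² = (9−4)² + (-33−(-13))² = 25 + 400 = 425
|XE|² = (9−15)² + (-33−18)² = 36 + 2601 = 2637
|XF|² = (9−(-2))² + (-33−(-16))² = 121 + 289 = 410
|XG|² = (9−(-9))² + (-33−(-7))² = 324 + 676 = 1000
|XH|² = (9−(-4))² + (-33−20)² = 169 + 2809 = 2978
|XJ|² = (9−16)² + (-33−(-14))² = 49 + 361 = 410
|XK|² = (9−(-7))² + (-33−4)² = 256 + 1369 = 1625
X is equidistant from F and J (both at squared distance 410), and every other site is strictly farther — so X lies on the F–J Voronoi edge.

F and J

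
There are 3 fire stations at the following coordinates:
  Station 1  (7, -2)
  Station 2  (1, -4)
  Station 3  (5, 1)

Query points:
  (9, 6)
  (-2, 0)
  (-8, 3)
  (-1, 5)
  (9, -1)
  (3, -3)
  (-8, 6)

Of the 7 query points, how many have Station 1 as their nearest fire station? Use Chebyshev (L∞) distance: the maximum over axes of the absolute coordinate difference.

(9, 6) — d to each: Station 1:8, Station 2:10, Station 3:5 → nearest is Station 3
(-2, 0) — d to each: Station 1:9, Station 2:4, Station 3:7 → nearest is Station 2
(-8, 3) — d to each: Station 1:15, Station 2:9, Station 3:13 → nearest is Station 2
(-1, 5) — d to each: Station 1:8, Station 2:9, Station 3:6 → nearest is Station 3
(9, -1) — d to each: Station 1:2, Station 2:8, Station 3:4 → nearest is Station 1
(3, -3) — d to each: Station 1:4, Station 2:2, Station 3:4 → nearest is Station 2
(-8, 6) — d to each: Station 1:15, Station 2:10, Station 3:13 → nearest is Station 2
1 of the 7 points has Station 1 as nearest.

1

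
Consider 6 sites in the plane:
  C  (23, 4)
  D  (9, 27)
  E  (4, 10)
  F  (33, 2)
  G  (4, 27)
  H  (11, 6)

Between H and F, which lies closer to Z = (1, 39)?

H

Compare squared distances:
|ZH|² = (1−11)² + (39−6)² = 100 + 1089 = 1189
|ZF|² = (1−33)² + (39−2)² = 1024 + 1369 = 2393
1189 < 2393, so H is closer.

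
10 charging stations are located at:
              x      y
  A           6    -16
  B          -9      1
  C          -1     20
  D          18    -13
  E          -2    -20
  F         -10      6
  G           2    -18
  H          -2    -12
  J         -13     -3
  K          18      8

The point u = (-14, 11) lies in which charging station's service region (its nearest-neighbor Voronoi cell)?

Compare squared distances (the ordering matches that of the actual distances):
|uA|² = 400 + 729 = 1129
|uB|² = 25 + 100 = 125
|uC|² = 169 + 81 = 250
|uD|² = 1024 + 576 = 1600
|uE|² = 144 + 961 = 1105
|uF|² = 16 + 25 = 41
|uG|² = 256 + 841 = 1097
|uH|² = 144 + 529 = 673
|uJ|² = 1 + 196 = 197
|uK|² = 1024 + 9 = 1033
The smallest is to F, so u lies in the Voronoi region of F.

F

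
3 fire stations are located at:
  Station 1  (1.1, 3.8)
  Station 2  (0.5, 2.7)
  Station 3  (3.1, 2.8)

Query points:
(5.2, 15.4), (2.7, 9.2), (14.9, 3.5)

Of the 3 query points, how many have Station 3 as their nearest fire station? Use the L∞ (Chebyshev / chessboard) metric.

1

(5.2, 15.4) — d to each: Station 1:11.6, Station 2:12.7, Station 3:12.6 → nearest is Station 1
(2.7, 9.2) — d to each: Station 1:5.4, Station 2:6.5, Station 3:6.4 → nearest is Station 1
(14.9, 3.5) — d to each: Station 1:13.8, Station 2:14.4, Station 3:11.8 → nearest is Station 3
1 of the 3 points has Station 3 as nearest.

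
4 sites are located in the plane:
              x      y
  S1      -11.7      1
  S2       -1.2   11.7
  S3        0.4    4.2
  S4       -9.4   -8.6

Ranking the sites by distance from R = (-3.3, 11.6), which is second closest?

S3

Since √ is increasing, it suffices to compare squared distances:
|RS1|² = (-3.3−(-11.7))² + (11.6−1)² = 70.56 + 112.36 = 182.92
|RS2|² = (-3.3−(-1.2))² + (11.6−11.7)² = 4.41 + 0.01 = 4.42
|RS3|² = (-3.3−0.4)² + (11.6−4.2)² = 13.69 + 54.76 = 68.45
|RS4|² = (-3.3−(-9.4))² + (11.6−(-8.6))² = 37.21 + 408.04 = 445.25
Sorted ascending: S2, S3, S1, … — the second-nearest is S3.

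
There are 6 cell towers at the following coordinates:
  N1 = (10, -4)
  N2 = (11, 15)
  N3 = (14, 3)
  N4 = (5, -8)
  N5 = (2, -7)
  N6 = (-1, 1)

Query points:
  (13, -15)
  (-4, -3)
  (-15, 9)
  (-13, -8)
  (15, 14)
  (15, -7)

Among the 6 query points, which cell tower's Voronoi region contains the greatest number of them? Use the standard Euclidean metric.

N6

(13, -15) — d² to each: N1:130, N2:904, N3:325, N4:113, N5:185, N6:452 → nearest is N4
(-4, -3) — d² to each: N1:197, N2:549, N3:360, N4:106, N5:52, N6:25 → nearest is N6
(-15, 9) — d² to each: N1:794, N2:712, N3:877, N4:689, N5:545, N6:260 → nearest is N6
(-13, -8) — d² to each: N1:545, N2:1105, N3:850, N4:324, N5:226, N6:225 → nearest is N6
(15, 14) — d² to each: N1:349, N2:17, N3:122, N4:584, N5:610, N6:425 → nearest is N2
(15, -7) — d² to each: N1:34, N2:500, N3:101, N4:101, N5:169, N6:320 → nearest is N1
Tally — N1:1, N2:1, N4:1, N6:3. N6 captures the most (3).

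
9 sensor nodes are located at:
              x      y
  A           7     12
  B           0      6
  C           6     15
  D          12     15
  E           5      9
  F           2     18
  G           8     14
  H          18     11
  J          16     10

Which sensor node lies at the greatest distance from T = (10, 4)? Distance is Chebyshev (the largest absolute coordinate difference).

F

d(T,A) = max(3, 8) = 8
d(T,B) = max(10, 2) = 10
d(T,C) = max(4, 11) = 11
d(T,D) = max(2, 11) = 11
d(T,E) = max(5, 5) = 5
d(T,F) = max(8, 14) = 14
d(T,G) = max(2, 10) = 10
d(T,H) = max(8, 7) = 8
d(T,J) = max(6, 6) = 6
The largest is to F.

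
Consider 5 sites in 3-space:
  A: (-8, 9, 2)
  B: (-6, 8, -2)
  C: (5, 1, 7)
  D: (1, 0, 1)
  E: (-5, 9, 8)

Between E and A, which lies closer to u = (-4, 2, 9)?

Compare squared distances:
|uE|² = (-4−(-5))² + (2−9)² + (9−8)² = 1 + 49 + 1 = 51
|uA|² = (-4−(-8))² + (2−9)² + (9−2)² = 16 + 49 + 49 = 114
51 < 114, so E is closer.

E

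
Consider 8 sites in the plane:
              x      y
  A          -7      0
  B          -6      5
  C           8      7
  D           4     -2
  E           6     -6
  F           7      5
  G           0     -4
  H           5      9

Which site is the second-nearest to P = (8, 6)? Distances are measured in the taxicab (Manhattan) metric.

F

d(P,A) = |8−(-7)| + |6−0| = 15 + 6 = 21
d(P,B) = |8−(-6)| + |6−5| = 14 + 1 = 15
d(P,C) = |8−8| + |6−7| = 0 + 1 = 1
d(P,D) = |8−4| + |6−(-2)| = 4 + 8 = 12
d(P,E) = |8−6| + |6−(-6)| = 2 + 12 = 14
d(P,F) = |8−7| + |6−5| = 1 + 1 = 2
d(P,G) = |8−0| + |6−(-4)| = 8 + 10 = 18
d(P,H) = |8−5| + |6−9| = 3 + 3 = 6
Sorted ascending: C, F, H, … — the second-nearest is F.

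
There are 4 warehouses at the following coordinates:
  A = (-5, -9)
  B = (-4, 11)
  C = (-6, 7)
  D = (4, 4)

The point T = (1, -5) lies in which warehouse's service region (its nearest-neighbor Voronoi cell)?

Since √ is increasing, it suffices to compare squared distances:
|TA|² = (1−(-5))² + (-5−(-9))² = 36 + 16 = 52
|TB|² = (1−(-4))² + (-5−11)² = 25 + 256 = 281
|TC|² = (1−(-6))² + (-5−7)² = 49 + 144 = 193
|TD|² = (1−4)² + (-5−4)² = 9 + 81 = 90
Minimum is at A.

A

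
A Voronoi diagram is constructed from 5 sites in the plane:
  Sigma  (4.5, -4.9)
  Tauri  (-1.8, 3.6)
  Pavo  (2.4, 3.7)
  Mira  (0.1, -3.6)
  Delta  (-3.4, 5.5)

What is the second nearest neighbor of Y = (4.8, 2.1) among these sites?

Compare squared distances (the ordering matches that of the actual distances):
d²(Y, Sigma) = (4.8−4.5)² + (2.1−(-4.9))² = 0.09 + 49 = 49.09
d²(Y, Tauri) = (4.8−(-1.8))² + (2.1−3.6)² = 43.56 + 2.25 = 45.81
d²(Y, Pavo) = (4.8−2.4)² + (2.1−3.7)² = 5.76 + 2.56 = 8.32
d²(Y, Mira) = (4.8−0.1)² + (2.1−(-3.6))² = 22.09 + 32.49 = 54.58
d²(Y, Delta) = (4.8−(-3.4))² + (2.1−5.5)² = 67.24 + 11.56 = 78.8
Sorted ascending: Pavo, Tauri, Sigma, … — the second-nearest is Tauri.

Tauri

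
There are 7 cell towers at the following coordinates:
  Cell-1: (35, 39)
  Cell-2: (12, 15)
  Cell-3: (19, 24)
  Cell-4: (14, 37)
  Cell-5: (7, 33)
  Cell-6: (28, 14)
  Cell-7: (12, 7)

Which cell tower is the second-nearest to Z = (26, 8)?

Cell-7

Squared Euclidean distances:
d²(Z, Cell-1) = (26−35)² + (8−39)² = 81 + 961 = 1042
d²(Z, Cell-2) = (26−12)² + (8−15)² = 196 + 49 = 245
d²(Z, Cell-3) = (26−19)² + (8−24)² = 49 + 256 = 305
d²(Z, Cell-4) = (26−14)² + (8−37)² = 144 + 841 = 985
d²(Z, Cell-5) = (26−7)² + (8−33)² = 361 + 625 = 986
d²(Z, Cell-6) = (26−28)² + (8−14)² = 4 + 36 = 40
d²(Z, Cell-7) = (26−12)² + (8−7)² = 196 + 1 = 197
Sorted ascending: Cell-6, Cell-7, Cell-2, … — the second-nearest is Cell-7.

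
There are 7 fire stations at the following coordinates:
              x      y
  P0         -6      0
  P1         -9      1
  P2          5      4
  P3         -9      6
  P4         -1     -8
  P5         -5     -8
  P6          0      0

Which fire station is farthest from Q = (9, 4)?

P5

Since √ is increasing, it suffices to compare squared distances:
|QP0|² = 225 + 16 = 241
|QP1|² = 324 + 9 = 333
|QP2|² = 16 + 0 = 16
|QP3|² = 324 + 4 = 328
|QP4|² = 100 + 144 = 244
|QP5|² = 196 + 144 = 340
|QP6|² = 81 + 16 = 97
The largest is to P5.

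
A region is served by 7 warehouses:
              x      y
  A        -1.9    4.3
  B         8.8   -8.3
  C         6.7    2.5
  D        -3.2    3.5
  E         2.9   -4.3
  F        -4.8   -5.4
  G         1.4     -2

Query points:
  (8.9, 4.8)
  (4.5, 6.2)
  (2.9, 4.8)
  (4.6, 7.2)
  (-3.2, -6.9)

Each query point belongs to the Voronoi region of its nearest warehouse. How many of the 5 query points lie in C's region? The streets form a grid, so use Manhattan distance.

(8.9, 4.8) — d to each: A:11.3, B:13.2, C:4.5, D:13.4, E:15.1, F:23.9, G:14.3 → nearest is C
(4.5, 6.2) — d to each: A:8.3, B:18.8, C:5.9, D:10.4, E:12.1, F:20.9, G:11.3 → nearest is C
(2.9, 4.8) — d to each: A:5.3, B:19, C:6.1, D:7.4, E:9.1, F:17.9, G:8.3 → nearest is A
(4.6, 7.2) — d to each: A:9.4, B:19.7, C:6.8, D:11.5, E:13.2, F:22, G:12.4 → nearest is C
(-3.2, -6.9) — d to each: A:12.5, B:13.4, C:19.3, D:10.4, E:8.7, F:3.1, G:9.5 → nearest is F
3 of the 5 points have C as nearest.

3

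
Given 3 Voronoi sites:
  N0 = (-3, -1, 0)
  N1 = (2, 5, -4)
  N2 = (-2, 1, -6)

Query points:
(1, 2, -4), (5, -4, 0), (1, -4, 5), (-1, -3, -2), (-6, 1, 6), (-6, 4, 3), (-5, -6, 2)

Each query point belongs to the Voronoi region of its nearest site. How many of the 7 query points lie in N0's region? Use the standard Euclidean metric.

6

(1, 2, -4) — d² to each: N0:41, N1:10, N2:14 → nearest is N1
(5, -4, 0) — d² to each: N0:73, N1:106, N2:110 → nearest is N0
(1, -4, 5) — d² to each: N0:50, N1:163, N2:155 → nearest is N0
(-1, -3, -2) — d² to each: N0:12, N1:77, N2:33 → nearest is N0
(-6, 1, 6) — d² to each: N0:49, N1:180, N2:160 → nearest is N0
(-6, 4, 3) — d² to each: N0:43, N1:114, N2:106 → nearest is N0
(-5, -6, 2) — d² to each: N0:33, N1:206, N2:122 → nearest is N0
6 of the 7 points have N0 as nearest.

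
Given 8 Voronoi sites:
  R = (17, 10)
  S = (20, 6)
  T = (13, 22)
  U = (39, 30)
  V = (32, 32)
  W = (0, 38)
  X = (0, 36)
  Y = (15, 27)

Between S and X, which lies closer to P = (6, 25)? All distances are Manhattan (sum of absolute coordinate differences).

X

d(P,S) = |6−20| + |25−6| = 14 + 19 = 33
d(P,X) = |6−0| + |25−36| = 6 + 11 = 17
33 > 17, so X is closer.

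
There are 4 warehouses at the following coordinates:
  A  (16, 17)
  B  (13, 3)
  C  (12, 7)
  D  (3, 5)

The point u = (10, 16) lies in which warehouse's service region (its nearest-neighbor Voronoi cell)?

A

Squared Euclidean distances:
|uA|² = (10−16)² + (16−17)² = 36 + 1 = 37
|uB|² = (10−13)² + (16−3)² = 9 + 169 = 178
|uC|² = (10−12)² + (16−7)² = 4 + 81 = 85
|uD|² = (10−3)² + (16−5)² = 49 + 121 = 170
Minimum is at A.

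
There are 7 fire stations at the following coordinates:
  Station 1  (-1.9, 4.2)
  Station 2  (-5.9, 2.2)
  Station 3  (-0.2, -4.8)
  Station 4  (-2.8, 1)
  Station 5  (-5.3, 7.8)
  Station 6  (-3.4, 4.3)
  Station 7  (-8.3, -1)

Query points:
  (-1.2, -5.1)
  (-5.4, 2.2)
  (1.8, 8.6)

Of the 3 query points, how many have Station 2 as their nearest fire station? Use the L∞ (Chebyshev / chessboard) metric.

(-1.2, -5.1) — d to each: Station 1:9.3, Station 2:7.3, Station 3:1, Station 4:6.1, Station 5:12.9, Station 6:9.4, Station 7:7.1 → nearest is Station 3
(-5.4, 2.2) — d to each: Station 1:3.5, Station 2:0.5, Station 3:7, Station 4:2.6, Station 5:5.6, Station 6:2.1, Station 7:3.2 → nearest is Station 2
(1.8, 8.6) — d to each: Station 1:4.4, Station 2:7.7, Station 3:13.4, Station 4:7.6, Station 5:7.1, Station 6:5.2, Station 7:10.1 → nearest is Station 1
1 of the 3 points has Station 2 as nearest.

1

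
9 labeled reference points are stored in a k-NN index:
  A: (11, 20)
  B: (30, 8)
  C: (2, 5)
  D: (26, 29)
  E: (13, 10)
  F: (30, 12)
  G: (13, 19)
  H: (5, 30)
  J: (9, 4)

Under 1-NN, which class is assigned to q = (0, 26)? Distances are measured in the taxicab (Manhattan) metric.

d(q,A) = 11 + 6 = 17
d(q,B) = 30 + 18 = 48
d(q,C) = 2 + 21 = 23
d(q,D) = 26 + 3 = 29
d(q,E) = 13 + 16 = 29
d(q,F) = 30 + 14 = 44
d(q,G) = 13 + 7 = 20
d(q,H) = 5 + 4 = 9
d(q,J) = 9 + 22 = 31
H is nearest.

H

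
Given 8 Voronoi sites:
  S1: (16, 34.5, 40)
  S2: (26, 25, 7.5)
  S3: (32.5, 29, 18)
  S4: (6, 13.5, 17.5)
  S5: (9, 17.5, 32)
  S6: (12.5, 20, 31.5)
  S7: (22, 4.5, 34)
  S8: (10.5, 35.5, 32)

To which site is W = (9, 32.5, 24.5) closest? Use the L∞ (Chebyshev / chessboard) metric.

S8

d(W,S1) = max(7, 2, 15.5) = 15.5
d(W,S2) = max(17, 7.5, 17) = 17
d(W,S3) = max(23.5, 3.5, 6.5) = 23.5
d(W,S4) = max(3, 19, 7) = 19
d(W,S5) = max(0, 15, 7.5) = 15
d(W,S6) = max(3.5, 12.5, 7) = 12.5
d(W,S7) = max(13, 28, 9.5) = 28
d(W,S8) = max(1.5, 3, 7.5) = 7.5
S8 is nearest.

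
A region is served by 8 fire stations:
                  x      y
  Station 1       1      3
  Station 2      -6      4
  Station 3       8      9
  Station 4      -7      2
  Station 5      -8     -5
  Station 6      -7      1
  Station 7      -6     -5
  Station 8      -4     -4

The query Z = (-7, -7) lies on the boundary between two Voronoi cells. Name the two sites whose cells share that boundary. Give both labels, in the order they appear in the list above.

Station 5 and Station 7

Squared distances from Z to each site:
d²(Z, Station 1) = (-7−1)² + (-7−3)² = 64 + 100 = 164
d²(Z, Station 2) = (-7−(-6))² + (-7−4)² = 1 + 121 = 122
d²(Z, Station 3) = (-7−8)² + (-7−9)² = 225 + 256 = 481
d²(Z, Station 4) = (-7−(-7))² + (-7−2)² = 0 + 81 = 81
d²(Z, Station 5) = (-7−(-8))² + (-7−(-5))² = 1 + 4 = 5
d²(Z, Station 6) = (-7−(-7))² + (-7−1)² = 0 + 64 = 64
d²(Z, Station 7) = (-7−(-6))² + (-7−(-5))² = 1 + 4 = 5
d²(Z, Station 8) = (-7−(-4))² + (-7−(-4))² = 9 + 9 = 18
Z is equidistant from Station 5 and Station 7 (both at squared distance 5), and every other site is strictly farther — so Z lies on the Station 5–Station 7 Voronoi edge.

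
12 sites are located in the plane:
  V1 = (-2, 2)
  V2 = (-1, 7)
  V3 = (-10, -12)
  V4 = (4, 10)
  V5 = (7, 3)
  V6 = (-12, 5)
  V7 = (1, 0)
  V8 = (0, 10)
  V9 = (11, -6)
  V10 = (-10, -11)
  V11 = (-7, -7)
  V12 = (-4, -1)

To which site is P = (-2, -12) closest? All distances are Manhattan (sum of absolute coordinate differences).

d(P,V1) = |-2−(-2)| + |-12−2| = 0 + 14 = 14
d(P,V2) = |-2−(-1)| + |-12−7| = 1 + 19 = 20
d(P,V3) = |-2−(-10)| + |-12−(-12)| = 8 + 0 = 8
d(P,V4) = |-2−4| + |-12−10| = 6 + 22 = 28
d(P,V5) = |-2−7| + |-12−3| = 9 + 15 = 24
d(P,V6) = |-2−(-12)| + |-12−5| = 10 + 17 = 27
d(P,V7) = |-2−1| + |-12−0| = 3 + 12 = 15
d(P,V8) = |-2−0| + |-12−10| = 2 + 22 = 24
d(P,V9) = |-2−11| + |-12−(-6)| = 13 + 6 = 19
d(P, V10) = |-2−(-10)| + |-12−(-11)| = 8 + 1 = 9
d(P, V11) = |-2−(-7)| + |-12−(-7)| = 5 + 5 = 10
d(P, V12) = |-2−(-4)| + |-12−(-1)| = 2 + 11 = 13
Minimum is at V3.

V3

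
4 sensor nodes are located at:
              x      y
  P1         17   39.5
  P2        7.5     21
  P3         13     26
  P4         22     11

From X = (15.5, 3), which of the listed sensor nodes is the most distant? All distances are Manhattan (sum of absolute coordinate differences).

P1

d(X,P1) = |15.5−17| + |3−39.5| = 1.5 + 36.5 = 38
d(X,P2) = |15.5−7.5| + |3−21| = 8 + 18 = 26
d(X,P3) = |15.5−13| + |3−26| = 2.5 + 23 = 25.5
d(X,P4) = |15.5−22| + |3−11| = 6.5 + 8 = 14.5
The largest is to P1.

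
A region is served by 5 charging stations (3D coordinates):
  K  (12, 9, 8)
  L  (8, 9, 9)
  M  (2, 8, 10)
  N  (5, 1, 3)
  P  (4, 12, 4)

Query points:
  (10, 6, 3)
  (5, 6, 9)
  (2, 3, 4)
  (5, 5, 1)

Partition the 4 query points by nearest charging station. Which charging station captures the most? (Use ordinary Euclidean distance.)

N

(10, 6, 3) — d² to each: K:38, L:49, M:117, N:50, P:73 → nearest is K
(5, 6, 9) — d² to each: K:59, L:18, M:14, N:61, P:62 → nearest is M
(2, 3, 4) — d² to each: K:152, L:97, M:61, N:14, P:85 → nearest is N
(5, 5, 1) — d² to each: K:114, L:89, M:99, N:20, P:59 → nearest is N
Tally — K:1, M:1, N:2. N captures the most (2).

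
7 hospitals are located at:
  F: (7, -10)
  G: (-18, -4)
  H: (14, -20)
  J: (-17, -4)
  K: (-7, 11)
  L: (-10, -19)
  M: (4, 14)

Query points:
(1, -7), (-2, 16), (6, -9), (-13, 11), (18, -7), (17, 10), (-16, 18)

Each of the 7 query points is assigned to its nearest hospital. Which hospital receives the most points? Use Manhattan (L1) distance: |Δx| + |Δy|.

F

(1, -7) — d to each: F:9, G:22, H:26, J:21, K:26, L:23, M:24 → nearest is F
(-2, 16) — d to each: F:35, G:36, H:52, J:35, K:10, L:43, M:8 → nearest is M
(6, -9) — d to each: F:2, G:29, H:19, J:28, K:33, L:26, M:25 → nearest is F
(-13, 11) — d to each: F:41, G:20, H:58, J:19, K:6, L:33, M:20 → nearest is K
(18, -7) — d to each: F:14, G:39, H:17, J:38, K:43, L:40, M:35 → nearest is F
(17, 10) — d to each: F:30, G:49, H:33, J:48, K:25, L:56, M:17 → nearest is M
(-16, 18) — d to each: F:51, G:24, H:68, J:23, K:16, L:43, M:24 → nearest is K
Tally — F:3, K:2, M:2. F captures the most (3).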